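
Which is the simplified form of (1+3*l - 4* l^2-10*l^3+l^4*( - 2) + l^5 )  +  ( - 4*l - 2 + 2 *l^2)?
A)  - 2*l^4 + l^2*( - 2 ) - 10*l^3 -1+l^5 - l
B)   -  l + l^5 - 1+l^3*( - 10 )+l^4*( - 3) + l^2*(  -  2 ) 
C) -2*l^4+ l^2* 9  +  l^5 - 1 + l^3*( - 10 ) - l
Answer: A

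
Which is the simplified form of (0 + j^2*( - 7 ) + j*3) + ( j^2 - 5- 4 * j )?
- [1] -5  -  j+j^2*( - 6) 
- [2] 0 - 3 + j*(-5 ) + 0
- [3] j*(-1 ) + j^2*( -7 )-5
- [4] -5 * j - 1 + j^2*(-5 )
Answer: 1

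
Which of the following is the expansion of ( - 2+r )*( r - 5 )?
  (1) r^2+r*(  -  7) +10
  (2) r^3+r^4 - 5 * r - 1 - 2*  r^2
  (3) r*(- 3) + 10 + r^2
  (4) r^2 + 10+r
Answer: 1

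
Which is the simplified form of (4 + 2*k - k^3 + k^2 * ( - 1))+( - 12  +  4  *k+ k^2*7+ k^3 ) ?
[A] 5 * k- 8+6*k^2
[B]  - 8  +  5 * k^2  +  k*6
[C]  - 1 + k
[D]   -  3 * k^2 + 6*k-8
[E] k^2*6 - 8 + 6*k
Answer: E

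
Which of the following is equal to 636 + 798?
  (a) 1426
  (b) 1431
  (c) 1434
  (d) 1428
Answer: c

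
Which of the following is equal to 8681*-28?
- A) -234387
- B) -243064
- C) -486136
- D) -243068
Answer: D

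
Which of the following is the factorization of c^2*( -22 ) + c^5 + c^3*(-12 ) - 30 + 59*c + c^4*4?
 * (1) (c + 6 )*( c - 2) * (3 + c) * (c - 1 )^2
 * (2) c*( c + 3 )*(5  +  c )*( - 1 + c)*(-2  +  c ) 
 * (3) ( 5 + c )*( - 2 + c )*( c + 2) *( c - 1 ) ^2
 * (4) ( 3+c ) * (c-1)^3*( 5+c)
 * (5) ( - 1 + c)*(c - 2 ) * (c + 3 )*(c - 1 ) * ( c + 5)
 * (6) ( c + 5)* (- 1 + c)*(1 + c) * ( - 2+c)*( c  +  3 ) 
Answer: 5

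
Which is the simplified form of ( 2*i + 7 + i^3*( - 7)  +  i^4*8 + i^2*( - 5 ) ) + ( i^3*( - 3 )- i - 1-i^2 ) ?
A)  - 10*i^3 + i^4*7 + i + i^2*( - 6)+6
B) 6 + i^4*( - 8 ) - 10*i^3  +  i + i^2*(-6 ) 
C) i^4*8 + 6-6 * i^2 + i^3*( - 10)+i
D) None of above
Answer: C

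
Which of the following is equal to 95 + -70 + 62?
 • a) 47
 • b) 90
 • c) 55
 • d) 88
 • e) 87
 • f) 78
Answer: e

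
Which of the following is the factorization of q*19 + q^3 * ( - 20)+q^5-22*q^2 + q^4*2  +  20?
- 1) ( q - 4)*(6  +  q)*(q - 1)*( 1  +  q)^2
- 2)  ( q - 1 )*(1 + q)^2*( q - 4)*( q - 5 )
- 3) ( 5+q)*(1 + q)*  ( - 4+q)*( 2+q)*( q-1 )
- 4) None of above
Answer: 4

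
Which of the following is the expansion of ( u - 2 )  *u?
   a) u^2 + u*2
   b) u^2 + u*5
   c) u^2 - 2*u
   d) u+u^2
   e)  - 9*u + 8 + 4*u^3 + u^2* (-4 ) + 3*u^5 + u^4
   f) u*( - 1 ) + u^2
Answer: c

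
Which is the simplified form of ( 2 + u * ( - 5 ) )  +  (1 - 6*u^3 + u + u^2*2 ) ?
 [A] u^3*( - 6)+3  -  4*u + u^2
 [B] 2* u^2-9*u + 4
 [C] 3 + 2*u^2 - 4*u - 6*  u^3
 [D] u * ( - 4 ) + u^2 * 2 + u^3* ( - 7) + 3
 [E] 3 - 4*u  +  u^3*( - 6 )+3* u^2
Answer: C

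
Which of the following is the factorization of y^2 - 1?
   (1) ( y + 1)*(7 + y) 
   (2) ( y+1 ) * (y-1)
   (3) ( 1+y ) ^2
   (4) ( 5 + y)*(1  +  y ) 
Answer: 2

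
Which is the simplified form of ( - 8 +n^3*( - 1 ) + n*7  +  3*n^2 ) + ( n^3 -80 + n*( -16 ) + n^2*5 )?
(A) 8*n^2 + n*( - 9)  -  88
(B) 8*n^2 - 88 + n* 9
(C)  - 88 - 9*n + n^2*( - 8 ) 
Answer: A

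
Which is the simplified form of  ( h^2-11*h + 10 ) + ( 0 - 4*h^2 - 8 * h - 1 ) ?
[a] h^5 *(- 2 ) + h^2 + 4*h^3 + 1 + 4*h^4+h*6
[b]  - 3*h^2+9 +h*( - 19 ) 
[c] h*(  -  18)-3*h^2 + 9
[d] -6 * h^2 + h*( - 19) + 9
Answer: b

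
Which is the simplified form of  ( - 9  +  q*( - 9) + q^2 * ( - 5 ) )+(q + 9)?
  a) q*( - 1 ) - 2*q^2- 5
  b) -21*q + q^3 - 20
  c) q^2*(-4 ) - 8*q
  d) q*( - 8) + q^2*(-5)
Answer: d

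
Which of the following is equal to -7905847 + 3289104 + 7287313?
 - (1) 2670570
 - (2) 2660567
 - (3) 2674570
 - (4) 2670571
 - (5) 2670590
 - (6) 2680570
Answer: 1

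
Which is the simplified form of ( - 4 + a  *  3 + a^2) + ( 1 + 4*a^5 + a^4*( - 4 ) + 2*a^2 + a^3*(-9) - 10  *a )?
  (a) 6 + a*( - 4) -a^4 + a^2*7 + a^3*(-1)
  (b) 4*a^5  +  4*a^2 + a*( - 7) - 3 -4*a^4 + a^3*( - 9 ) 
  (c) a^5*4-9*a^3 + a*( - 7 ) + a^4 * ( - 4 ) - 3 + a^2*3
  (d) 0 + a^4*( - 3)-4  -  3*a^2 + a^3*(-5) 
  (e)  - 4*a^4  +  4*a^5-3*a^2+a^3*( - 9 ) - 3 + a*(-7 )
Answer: c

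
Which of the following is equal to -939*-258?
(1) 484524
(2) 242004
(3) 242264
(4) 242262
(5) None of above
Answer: 4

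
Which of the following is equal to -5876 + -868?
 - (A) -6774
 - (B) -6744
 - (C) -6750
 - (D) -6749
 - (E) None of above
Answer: B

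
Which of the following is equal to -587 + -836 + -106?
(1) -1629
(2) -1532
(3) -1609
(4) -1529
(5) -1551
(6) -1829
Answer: 4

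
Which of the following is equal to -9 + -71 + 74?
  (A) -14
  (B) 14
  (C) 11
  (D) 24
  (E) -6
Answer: E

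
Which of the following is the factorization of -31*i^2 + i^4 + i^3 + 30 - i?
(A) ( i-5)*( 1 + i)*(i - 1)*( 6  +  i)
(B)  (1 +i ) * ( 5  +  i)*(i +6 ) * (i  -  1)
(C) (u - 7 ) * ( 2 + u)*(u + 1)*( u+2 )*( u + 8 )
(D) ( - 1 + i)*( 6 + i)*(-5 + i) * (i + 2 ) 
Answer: A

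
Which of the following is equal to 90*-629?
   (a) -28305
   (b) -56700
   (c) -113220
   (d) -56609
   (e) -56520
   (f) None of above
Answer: f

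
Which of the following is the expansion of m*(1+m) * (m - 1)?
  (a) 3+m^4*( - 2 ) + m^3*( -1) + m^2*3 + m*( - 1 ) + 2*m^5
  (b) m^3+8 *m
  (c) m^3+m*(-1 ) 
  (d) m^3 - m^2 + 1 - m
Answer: c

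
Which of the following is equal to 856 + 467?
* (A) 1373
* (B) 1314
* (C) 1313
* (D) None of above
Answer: D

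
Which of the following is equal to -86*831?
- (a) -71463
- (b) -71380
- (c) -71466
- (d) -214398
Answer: c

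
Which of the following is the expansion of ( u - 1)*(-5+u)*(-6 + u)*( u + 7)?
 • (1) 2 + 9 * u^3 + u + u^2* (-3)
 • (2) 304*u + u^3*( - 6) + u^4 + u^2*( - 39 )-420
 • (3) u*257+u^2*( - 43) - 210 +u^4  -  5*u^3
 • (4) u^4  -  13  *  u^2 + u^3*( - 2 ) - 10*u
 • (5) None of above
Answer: 3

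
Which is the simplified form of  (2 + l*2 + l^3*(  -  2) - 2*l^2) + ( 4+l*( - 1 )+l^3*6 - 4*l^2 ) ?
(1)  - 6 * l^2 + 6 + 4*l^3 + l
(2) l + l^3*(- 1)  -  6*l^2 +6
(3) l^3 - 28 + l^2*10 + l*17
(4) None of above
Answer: 1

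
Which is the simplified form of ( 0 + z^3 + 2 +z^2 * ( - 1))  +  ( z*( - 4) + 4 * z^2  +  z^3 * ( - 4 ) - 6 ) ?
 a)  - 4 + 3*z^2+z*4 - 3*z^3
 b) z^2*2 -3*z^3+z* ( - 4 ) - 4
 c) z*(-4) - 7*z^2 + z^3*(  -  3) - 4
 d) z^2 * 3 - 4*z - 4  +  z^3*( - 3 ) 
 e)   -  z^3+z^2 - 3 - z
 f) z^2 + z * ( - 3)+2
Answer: d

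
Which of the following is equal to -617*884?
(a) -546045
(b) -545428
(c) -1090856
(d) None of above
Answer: b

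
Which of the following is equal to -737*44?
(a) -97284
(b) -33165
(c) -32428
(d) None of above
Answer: c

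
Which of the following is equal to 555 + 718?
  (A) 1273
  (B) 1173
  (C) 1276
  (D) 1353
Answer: A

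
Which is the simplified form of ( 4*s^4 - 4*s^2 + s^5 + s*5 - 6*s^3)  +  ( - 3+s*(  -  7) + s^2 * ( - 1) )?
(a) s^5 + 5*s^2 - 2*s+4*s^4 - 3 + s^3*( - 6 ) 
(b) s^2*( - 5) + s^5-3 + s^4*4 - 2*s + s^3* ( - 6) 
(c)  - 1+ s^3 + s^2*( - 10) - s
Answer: b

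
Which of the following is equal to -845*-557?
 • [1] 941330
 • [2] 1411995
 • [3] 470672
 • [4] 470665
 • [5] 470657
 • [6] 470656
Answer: 4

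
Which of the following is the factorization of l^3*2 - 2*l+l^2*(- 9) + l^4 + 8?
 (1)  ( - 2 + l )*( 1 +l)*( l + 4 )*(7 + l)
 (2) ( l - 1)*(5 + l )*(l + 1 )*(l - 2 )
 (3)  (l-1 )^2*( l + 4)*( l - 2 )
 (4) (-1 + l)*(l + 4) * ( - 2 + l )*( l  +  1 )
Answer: 4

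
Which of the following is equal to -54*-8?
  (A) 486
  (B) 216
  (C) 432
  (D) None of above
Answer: C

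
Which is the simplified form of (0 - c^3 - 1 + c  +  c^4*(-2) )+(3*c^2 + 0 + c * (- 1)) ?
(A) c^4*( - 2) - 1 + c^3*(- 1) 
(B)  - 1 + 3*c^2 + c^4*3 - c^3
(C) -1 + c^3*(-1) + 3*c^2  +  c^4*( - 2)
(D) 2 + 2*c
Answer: C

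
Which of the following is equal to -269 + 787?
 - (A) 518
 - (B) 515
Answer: A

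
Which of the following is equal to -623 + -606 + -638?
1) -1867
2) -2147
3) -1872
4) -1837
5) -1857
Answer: 1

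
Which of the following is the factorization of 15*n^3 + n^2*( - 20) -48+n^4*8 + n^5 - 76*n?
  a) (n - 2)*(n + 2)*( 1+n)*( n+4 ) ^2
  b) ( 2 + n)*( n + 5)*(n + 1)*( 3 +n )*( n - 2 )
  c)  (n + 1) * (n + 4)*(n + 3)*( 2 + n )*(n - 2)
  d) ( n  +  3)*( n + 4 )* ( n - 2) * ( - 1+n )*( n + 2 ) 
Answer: c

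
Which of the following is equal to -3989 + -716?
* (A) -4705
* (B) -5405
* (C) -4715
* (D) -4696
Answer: A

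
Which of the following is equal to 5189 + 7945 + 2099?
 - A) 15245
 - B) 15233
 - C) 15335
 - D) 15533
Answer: B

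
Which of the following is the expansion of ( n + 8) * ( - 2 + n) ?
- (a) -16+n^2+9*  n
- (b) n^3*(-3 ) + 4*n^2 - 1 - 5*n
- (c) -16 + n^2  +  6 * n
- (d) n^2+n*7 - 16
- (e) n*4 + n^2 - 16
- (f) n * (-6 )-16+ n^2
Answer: c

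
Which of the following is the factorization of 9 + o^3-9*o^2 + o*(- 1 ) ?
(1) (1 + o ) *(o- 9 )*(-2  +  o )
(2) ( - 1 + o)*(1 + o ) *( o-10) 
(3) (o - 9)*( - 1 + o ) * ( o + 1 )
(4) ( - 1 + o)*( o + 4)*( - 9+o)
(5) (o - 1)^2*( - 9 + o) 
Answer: 3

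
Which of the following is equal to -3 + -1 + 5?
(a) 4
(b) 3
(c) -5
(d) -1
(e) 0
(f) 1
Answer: f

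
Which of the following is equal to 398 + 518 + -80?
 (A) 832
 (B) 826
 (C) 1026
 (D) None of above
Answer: D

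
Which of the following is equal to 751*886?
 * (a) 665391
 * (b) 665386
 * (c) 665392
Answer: b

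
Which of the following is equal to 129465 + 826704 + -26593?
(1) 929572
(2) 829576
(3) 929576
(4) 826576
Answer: 3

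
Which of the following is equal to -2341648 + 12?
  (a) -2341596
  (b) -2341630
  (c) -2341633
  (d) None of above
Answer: d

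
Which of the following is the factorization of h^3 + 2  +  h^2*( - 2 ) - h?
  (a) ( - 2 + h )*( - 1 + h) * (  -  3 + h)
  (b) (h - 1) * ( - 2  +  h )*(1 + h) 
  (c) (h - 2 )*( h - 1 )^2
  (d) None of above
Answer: b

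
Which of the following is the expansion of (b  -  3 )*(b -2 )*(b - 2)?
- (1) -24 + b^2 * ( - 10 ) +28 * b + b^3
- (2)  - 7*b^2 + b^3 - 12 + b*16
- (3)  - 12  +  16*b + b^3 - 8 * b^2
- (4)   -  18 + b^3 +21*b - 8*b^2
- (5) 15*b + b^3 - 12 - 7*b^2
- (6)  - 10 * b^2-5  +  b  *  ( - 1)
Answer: 2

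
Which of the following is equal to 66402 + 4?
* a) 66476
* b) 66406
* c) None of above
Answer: b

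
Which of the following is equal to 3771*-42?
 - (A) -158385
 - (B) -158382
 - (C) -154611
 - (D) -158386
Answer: B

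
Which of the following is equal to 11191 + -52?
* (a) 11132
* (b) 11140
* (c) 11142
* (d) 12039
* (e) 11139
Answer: e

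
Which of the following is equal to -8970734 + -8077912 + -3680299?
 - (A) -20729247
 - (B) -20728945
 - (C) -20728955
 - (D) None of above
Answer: B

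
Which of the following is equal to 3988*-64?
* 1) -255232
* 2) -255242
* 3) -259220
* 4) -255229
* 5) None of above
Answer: 1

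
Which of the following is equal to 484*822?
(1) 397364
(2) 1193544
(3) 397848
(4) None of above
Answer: 3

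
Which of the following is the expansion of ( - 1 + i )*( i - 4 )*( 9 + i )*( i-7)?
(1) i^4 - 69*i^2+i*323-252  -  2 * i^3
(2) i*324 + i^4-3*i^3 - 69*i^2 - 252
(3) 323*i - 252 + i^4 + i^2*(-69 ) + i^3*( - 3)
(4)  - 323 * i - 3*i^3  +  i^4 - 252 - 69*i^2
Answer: 3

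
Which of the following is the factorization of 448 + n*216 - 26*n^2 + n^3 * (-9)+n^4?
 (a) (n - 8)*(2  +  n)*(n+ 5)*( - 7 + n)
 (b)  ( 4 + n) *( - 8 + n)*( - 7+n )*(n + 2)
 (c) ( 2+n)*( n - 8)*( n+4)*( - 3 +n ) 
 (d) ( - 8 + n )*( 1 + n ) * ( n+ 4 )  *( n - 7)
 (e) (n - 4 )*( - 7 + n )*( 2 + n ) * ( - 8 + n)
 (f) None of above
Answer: b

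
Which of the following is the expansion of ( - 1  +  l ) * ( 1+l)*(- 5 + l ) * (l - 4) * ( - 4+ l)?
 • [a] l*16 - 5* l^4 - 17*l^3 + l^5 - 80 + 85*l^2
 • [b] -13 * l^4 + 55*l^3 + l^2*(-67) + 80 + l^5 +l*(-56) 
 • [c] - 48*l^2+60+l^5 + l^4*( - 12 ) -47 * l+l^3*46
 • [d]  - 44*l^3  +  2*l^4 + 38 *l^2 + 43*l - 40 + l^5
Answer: b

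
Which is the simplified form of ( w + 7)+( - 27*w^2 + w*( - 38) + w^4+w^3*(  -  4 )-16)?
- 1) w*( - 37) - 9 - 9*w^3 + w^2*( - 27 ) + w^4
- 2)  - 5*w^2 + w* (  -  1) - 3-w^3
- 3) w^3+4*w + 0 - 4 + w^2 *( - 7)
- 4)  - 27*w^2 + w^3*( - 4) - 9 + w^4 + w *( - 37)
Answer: 4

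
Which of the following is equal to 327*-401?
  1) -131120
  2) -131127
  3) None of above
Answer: 2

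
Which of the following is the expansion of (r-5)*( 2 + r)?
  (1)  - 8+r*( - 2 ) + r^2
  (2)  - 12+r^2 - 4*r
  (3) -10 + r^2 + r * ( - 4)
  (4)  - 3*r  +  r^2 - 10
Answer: 4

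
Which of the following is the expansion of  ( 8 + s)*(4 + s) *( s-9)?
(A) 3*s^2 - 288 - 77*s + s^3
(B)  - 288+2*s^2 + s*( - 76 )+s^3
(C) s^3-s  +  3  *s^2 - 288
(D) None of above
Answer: D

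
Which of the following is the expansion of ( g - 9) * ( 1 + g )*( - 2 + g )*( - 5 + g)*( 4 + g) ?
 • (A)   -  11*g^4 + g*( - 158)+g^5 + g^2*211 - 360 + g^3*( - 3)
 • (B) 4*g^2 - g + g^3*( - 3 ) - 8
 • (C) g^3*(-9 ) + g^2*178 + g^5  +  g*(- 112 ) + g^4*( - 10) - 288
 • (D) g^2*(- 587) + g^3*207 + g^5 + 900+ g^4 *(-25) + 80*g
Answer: A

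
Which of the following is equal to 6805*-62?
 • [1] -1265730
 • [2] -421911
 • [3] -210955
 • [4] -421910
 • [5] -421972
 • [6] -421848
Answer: 4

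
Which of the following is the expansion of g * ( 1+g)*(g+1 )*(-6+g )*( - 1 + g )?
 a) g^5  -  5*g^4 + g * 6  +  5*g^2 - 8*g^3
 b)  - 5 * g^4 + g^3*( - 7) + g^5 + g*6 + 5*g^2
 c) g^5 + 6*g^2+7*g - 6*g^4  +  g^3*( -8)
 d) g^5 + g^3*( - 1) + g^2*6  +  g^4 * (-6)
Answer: b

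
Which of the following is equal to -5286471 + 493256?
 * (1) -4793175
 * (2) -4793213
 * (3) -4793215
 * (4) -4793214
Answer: 3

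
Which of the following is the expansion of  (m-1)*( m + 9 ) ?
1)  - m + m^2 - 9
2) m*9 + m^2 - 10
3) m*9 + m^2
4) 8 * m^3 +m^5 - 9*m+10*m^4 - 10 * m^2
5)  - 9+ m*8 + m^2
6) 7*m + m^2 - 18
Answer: 5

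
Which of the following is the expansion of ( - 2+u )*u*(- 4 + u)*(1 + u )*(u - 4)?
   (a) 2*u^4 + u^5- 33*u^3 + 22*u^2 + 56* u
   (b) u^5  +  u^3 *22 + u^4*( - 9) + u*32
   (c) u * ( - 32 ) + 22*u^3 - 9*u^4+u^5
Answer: c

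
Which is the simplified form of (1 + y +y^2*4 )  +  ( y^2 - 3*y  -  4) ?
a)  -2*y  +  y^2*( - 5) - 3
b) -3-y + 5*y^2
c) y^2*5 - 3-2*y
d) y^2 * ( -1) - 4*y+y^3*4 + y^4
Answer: c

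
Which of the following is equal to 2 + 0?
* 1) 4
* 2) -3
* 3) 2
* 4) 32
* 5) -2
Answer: 3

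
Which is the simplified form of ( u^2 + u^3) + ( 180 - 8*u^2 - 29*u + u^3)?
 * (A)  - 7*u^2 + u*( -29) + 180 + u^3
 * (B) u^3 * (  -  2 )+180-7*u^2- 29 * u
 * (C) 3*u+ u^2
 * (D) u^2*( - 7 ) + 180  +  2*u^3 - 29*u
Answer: D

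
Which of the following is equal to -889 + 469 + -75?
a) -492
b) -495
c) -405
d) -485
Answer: b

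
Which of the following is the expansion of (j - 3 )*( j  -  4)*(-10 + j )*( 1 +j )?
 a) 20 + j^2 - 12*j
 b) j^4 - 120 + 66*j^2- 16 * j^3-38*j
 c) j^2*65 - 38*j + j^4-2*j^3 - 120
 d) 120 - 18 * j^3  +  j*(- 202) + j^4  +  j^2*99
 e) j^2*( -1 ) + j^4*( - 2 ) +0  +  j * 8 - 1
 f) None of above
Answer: f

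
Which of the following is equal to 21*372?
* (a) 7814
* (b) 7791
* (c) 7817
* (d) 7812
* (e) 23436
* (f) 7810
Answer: d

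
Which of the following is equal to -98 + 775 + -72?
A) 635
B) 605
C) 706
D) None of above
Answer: B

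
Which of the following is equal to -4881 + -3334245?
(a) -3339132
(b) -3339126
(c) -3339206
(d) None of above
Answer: b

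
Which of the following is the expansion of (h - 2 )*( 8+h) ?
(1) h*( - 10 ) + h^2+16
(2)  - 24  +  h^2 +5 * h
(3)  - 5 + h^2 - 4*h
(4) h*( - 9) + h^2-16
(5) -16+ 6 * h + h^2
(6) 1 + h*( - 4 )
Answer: 5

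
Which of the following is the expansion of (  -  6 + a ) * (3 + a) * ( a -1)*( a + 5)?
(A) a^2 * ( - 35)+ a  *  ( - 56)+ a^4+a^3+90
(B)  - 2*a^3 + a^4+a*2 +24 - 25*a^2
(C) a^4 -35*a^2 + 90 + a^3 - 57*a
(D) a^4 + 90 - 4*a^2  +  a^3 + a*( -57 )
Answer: C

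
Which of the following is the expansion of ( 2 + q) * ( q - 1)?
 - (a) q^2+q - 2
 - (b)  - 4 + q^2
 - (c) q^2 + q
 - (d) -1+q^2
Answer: a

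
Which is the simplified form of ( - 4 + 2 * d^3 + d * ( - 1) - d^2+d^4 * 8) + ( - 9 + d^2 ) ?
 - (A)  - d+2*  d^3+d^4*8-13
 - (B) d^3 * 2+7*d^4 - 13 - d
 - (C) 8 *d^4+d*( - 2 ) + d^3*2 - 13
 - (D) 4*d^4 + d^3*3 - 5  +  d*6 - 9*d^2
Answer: A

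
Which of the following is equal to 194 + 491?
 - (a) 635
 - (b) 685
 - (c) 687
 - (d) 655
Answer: b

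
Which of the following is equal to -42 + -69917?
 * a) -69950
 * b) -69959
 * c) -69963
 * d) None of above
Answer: b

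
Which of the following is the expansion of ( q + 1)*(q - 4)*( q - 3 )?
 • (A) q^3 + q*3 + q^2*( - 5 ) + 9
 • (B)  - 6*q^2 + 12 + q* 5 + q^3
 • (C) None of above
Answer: B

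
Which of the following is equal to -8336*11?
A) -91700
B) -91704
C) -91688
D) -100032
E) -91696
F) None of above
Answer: E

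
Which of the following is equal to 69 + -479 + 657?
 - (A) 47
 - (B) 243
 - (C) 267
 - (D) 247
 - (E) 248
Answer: D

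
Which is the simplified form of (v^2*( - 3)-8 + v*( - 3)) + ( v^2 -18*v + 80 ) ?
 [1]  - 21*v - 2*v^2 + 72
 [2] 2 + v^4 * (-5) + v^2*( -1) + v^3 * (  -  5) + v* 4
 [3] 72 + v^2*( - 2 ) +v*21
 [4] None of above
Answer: 1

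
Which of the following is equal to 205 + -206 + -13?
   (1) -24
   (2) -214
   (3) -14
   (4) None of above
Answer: 3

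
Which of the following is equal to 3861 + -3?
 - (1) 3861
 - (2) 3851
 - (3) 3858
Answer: 3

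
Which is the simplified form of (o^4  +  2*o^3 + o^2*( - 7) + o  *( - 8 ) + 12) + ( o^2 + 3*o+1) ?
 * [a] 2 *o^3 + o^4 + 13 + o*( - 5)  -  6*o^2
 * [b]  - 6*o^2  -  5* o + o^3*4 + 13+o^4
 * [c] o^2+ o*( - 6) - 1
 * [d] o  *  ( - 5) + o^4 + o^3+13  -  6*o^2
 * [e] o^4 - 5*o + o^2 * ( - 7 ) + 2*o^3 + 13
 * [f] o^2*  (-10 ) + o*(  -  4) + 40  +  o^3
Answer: a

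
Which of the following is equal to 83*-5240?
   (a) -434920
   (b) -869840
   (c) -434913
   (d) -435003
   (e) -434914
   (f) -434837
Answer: a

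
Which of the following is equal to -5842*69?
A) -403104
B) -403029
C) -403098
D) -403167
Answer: C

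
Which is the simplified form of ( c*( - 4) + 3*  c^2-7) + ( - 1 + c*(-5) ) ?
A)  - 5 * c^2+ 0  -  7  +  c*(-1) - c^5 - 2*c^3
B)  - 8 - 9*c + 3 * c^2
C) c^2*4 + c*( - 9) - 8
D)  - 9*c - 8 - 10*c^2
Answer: B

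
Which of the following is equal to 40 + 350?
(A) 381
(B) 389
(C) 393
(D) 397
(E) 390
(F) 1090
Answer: E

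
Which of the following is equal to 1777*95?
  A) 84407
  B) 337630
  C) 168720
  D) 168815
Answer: D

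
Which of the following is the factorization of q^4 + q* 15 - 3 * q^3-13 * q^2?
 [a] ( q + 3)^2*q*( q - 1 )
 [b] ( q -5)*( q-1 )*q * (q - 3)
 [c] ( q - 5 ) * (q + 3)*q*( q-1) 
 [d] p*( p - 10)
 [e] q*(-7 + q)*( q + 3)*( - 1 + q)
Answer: c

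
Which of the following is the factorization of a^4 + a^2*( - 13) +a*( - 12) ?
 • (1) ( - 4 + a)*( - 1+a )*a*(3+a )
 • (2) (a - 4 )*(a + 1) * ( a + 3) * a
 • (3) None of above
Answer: 2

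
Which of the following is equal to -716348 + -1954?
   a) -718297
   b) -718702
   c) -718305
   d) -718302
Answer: d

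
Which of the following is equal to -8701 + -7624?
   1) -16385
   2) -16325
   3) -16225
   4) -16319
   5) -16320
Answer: 2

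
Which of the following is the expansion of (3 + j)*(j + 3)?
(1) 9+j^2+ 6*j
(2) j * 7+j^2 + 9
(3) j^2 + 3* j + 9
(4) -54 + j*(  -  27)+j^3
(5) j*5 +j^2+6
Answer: 1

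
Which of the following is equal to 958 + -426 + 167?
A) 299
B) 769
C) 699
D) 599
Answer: C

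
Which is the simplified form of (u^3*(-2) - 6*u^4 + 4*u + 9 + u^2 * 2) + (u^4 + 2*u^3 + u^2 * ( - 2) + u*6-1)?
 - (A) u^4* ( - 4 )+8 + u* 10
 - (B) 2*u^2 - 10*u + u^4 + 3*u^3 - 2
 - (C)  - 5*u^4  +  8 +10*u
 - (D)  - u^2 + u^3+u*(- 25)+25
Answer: C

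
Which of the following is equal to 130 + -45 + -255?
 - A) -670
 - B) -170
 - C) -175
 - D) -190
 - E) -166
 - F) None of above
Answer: B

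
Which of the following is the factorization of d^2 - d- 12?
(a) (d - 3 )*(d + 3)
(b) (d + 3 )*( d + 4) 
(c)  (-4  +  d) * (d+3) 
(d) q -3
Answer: c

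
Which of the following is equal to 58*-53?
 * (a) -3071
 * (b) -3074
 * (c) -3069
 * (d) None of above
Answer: b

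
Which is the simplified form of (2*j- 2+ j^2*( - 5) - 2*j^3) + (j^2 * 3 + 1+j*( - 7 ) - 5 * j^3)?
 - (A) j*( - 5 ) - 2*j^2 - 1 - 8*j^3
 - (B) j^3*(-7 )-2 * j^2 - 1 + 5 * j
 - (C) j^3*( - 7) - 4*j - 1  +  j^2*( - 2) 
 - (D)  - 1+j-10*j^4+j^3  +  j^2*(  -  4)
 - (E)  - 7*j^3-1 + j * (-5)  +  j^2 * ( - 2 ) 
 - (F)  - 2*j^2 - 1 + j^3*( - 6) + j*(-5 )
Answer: E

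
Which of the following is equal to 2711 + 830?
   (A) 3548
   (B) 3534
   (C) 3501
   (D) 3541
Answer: D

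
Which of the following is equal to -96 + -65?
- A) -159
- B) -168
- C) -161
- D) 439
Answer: C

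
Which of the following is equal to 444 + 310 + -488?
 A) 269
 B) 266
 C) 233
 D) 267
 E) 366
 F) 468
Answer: B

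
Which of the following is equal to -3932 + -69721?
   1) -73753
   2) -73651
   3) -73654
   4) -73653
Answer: 4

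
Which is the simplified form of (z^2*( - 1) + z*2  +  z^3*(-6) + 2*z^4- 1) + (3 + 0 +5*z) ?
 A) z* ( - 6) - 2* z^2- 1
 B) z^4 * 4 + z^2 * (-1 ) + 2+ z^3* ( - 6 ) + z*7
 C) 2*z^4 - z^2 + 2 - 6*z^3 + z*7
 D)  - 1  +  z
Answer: C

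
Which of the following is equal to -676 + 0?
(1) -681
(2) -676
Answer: 2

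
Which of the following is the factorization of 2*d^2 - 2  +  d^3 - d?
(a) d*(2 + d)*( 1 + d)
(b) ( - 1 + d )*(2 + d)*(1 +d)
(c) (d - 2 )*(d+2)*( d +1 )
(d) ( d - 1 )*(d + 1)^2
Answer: b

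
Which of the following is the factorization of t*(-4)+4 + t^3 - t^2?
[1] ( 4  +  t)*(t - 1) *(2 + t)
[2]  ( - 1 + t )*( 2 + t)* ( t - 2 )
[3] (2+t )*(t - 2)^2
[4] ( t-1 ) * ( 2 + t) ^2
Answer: 2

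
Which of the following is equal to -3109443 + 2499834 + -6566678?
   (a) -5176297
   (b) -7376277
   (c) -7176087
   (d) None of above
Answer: d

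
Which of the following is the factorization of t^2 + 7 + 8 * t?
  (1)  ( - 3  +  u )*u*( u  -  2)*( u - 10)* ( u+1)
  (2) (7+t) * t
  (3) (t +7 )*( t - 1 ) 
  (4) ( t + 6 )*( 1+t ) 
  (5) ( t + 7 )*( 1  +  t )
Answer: 5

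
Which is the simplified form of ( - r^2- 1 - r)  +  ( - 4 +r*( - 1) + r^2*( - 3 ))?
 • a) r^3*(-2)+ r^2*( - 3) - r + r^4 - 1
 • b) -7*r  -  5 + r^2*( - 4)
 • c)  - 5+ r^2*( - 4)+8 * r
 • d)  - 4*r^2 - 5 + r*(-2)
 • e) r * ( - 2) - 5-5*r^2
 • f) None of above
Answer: d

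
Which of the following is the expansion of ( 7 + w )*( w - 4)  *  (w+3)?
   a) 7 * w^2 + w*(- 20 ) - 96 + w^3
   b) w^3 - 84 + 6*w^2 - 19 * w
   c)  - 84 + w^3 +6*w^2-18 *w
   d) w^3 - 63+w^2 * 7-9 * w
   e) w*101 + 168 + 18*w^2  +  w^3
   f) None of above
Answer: b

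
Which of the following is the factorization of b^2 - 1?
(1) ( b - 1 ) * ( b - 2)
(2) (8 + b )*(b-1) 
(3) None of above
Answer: 3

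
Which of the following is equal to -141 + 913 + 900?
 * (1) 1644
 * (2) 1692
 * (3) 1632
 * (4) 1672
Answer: 4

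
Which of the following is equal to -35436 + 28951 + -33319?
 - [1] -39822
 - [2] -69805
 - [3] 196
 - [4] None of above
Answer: 4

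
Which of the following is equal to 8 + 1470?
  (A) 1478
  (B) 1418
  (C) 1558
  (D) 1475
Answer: A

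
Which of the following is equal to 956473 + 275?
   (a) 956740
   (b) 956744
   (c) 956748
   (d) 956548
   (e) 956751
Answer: c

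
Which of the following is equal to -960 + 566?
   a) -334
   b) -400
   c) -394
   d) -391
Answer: c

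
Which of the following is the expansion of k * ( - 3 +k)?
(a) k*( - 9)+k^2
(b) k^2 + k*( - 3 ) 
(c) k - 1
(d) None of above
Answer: b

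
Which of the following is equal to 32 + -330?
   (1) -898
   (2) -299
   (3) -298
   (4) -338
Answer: 3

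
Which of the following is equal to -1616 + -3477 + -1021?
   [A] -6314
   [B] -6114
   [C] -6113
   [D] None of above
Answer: B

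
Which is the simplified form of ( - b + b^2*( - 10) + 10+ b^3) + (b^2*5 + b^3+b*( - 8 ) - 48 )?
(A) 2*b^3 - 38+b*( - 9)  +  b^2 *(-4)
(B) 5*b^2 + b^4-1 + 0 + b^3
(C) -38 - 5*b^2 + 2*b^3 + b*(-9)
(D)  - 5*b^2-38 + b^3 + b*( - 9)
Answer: C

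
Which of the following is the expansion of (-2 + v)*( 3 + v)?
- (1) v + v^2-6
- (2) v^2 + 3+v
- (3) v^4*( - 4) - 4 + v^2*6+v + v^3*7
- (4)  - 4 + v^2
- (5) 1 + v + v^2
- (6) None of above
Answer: 1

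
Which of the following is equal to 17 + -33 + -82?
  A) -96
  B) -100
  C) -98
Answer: C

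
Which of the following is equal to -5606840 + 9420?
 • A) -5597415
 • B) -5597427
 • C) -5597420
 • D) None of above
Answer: C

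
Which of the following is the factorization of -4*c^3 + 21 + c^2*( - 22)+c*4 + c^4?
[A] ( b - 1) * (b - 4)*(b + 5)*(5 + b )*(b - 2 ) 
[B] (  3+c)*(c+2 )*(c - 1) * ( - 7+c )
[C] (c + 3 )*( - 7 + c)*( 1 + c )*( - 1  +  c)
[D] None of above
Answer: C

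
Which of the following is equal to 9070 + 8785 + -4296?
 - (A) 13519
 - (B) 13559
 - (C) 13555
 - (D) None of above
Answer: B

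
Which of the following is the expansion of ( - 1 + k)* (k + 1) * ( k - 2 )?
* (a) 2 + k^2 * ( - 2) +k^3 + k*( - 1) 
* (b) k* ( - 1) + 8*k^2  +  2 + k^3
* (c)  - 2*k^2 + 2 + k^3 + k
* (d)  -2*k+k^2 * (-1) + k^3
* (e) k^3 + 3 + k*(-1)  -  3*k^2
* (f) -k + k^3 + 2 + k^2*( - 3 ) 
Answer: a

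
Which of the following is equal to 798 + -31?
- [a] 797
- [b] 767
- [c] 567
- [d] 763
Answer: b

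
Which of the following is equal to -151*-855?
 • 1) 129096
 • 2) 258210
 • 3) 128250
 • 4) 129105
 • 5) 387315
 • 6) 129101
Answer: 4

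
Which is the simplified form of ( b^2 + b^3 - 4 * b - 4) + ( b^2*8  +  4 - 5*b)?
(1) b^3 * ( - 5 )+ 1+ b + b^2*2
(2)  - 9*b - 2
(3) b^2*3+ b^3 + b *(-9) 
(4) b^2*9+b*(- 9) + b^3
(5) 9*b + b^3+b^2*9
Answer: 4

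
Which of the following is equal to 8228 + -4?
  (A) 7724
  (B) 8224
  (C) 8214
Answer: B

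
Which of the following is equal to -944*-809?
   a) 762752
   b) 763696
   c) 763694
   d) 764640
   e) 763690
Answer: b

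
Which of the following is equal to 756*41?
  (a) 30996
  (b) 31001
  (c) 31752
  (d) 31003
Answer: a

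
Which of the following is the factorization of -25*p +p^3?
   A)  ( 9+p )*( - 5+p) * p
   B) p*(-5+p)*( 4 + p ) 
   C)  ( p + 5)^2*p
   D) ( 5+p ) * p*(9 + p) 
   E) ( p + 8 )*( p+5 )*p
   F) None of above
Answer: F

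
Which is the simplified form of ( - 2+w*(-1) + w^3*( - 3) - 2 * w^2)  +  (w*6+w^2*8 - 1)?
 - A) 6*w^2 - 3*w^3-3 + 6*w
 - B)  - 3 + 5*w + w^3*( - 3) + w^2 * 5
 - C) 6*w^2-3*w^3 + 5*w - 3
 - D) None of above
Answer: C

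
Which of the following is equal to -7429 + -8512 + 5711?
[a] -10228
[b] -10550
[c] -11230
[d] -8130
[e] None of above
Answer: e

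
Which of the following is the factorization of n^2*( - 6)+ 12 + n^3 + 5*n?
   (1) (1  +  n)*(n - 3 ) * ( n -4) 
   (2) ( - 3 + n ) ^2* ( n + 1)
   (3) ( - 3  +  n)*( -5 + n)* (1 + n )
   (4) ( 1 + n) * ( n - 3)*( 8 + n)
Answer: 1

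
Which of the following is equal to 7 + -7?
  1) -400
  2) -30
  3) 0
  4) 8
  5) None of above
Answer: 3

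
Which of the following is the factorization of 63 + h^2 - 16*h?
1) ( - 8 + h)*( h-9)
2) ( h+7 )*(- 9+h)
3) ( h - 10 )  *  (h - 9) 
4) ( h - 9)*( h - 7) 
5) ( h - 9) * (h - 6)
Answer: 4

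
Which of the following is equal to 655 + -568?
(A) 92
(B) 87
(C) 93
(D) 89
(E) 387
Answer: B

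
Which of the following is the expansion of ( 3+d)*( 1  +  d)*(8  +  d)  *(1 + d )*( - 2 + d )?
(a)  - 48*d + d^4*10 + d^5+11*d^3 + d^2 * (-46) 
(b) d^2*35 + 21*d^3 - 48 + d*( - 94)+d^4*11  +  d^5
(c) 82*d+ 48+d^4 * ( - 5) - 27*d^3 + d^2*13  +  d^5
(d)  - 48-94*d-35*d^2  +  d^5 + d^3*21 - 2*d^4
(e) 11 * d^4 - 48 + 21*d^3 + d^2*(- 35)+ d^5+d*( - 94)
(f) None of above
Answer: e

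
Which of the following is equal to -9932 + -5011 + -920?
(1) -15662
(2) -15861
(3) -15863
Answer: 3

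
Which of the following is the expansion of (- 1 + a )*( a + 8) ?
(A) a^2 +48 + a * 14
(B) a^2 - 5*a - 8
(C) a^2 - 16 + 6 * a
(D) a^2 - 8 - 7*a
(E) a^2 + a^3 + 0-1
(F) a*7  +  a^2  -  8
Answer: F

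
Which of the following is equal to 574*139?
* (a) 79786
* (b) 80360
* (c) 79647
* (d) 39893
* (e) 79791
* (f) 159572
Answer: a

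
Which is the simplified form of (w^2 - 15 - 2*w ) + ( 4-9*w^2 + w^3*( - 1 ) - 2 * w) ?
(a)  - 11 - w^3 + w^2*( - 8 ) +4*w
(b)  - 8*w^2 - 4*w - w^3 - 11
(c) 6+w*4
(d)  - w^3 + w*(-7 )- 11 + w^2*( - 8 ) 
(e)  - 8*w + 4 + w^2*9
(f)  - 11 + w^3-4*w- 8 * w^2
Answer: b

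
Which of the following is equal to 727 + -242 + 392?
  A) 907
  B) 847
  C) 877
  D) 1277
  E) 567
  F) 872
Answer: C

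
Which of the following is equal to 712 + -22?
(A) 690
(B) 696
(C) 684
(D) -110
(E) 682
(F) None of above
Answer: A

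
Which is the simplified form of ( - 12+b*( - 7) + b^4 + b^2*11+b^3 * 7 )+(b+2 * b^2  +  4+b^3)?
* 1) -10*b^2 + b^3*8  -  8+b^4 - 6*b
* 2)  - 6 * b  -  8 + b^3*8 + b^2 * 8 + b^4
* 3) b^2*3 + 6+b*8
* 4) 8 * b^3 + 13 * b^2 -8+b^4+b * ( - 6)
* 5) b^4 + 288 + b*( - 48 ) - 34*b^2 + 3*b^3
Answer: 4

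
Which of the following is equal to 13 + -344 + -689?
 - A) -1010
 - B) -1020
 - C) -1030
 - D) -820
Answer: B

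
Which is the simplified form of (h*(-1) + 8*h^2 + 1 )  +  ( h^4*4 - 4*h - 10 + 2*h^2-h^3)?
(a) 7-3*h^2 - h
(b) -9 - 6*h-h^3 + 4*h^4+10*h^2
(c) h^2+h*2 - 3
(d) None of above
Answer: d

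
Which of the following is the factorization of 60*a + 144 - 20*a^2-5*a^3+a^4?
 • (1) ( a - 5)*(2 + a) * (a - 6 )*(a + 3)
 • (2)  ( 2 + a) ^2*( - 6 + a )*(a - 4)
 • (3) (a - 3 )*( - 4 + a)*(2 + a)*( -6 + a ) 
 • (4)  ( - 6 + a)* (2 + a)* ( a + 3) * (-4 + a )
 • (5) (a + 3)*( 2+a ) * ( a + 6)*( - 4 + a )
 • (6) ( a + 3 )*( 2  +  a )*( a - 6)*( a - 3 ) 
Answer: 4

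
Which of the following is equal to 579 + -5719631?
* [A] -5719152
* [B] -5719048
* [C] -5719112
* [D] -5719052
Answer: D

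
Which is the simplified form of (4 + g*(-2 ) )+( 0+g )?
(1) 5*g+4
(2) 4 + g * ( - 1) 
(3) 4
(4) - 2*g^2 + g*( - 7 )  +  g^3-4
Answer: 2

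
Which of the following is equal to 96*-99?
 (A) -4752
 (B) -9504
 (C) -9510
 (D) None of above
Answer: B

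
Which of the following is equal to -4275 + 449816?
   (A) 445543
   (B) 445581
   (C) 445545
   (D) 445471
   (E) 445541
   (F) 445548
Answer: E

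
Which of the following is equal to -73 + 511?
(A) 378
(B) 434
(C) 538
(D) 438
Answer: D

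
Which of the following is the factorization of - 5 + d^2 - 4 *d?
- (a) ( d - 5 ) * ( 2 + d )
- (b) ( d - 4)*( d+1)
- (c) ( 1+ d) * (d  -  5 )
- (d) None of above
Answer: c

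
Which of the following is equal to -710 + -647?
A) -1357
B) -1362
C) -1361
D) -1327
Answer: A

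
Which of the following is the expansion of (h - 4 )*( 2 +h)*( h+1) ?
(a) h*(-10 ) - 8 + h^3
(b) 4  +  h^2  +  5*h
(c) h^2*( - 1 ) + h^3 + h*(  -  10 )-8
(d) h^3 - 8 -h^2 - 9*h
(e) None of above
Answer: c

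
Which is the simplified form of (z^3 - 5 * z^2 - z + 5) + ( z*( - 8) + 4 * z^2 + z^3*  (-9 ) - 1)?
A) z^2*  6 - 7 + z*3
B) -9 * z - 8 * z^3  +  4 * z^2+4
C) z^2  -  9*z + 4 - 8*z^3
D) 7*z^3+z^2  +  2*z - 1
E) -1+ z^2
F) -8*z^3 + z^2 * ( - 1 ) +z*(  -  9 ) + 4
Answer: F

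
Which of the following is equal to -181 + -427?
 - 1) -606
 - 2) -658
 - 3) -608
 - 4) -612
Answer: 3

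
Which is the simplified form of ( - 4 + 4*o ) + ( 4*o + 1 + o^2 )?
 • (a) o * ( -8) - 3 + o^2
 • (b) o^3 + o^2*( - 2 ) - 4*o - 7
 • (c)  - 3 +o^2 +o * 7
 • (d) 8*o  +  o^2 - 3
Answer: d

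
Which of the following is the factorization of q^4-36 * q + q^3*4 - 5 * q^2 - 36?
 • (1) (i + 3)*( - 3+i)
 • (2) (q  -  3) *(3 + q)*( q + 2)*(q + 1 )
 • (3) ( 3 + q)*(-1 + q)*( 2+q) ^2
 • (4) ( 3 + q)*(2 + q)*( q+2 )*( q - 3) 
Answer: 4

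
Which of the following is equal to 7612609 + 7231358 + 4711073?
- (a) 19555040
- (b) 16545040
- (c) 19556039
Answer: a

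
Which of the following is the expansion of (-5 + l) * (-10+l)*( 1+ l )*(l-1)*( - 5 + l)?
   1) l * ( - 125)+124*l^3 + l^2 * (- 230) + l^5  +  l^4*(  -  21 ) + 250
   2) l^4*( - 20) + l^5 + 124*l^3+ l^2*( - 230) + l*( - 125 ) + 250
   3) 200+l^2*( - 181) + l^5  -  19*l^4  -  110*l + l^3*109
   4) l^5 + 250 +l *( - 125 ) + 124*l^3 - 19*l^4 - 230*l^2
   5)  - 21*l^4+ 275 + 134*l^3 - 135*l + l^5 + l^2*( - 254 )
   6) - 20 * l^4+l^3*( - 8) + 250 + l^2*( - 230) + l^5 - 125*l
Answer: 2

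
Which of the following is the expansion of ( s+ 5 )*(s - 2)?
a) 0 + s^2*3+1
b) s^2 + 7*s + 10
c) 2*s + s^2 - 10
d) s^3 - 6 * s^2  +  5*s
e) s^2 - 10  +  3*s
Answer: e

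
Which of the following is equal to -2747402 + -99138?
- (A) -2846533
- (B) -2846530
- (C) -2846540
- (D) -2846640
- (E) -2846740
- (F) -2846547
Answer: C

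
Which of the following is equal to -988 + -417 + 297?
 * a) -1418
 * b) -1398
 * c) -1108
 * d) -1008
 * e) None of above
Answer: c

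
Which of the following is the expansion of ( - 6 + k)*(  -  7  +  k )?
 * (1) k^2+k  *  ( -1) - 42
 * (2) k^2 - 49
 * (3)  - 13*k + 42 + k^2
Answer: 3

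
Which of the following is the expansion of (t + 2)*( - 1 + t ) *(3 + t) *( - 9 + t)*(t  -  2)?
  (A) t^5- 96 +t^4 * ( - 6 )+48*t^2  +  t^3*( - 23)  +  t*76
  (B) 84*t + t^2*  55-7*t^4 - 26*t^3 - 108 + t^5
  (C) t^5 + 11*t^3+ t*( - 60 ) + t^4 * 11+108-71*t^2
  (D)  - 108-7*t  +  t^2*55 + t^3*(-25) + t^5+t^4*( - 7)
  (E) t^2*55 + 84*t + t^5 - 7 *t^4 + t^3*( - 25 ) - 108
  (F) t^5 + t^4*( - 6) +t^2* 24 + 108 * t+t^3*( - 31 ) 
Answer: E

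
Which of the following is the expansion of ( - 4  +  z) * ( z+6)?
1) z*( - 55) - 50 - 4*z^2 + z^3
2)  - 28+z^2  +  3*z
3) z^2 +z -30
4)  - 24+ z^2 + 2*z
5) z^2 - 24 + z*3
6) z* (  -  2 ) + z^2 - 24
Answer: 4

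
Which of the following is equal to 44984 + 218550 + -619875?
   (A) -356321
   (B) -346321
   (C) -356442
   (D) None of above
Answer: D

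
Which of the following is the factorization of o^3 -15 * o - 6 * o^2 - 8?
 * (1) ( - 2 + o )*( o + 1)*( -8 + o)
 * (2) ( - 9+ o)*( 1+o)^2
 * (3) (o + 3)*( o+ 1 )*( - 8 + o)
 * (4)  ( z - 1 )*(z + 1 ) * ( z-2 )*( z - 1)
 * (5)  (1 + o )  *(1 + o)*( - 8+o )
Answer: 5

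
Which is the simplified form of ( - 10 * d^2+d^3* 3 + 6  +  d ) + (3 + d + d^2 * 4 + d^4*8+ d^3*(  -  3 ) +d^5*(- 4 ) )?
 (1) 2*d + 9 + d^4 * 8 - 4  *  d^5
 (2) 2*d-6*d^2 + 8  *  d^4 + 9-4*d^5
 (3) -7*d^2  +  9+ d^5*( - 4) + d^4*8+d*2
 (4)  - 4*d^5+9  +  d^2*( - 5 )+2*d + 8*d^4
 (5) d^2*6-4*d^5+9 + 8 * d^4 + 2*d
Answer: 2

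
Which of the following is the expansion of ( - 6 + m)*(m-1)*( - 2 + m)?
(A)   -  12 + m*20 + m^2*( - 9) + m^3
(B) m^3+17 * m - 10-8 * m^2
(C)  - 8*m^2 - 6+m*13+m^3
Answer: A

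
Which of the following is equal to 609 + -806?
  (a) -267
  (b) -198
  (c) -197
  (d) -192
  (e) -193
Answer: c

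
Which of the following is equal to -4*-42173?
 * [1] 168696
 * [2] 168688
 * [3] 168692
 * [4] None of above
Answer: 3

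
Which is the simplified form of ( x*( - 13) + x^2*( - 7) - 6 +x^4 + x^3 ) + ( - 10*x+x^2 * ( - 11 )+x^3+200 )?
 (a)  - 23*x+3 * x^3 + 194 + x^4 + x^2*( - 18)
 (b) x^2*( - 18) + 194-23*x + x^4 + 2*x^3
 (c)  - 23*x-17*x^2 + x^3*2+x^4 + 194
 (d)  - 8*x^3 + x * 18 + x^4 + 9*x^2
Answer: b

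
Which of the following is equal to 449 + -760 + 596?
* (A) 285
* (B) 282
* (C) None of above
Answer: A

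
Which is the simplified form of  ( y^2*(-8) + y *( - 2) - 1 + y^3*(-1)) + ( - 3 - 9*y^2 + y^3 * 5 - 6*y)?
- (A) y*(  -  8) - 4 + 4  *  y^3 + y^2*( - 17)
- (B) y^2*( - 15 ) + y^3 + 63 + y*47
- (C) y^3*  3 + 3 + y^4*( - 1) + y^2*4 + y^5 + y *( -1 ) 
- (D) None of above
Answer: A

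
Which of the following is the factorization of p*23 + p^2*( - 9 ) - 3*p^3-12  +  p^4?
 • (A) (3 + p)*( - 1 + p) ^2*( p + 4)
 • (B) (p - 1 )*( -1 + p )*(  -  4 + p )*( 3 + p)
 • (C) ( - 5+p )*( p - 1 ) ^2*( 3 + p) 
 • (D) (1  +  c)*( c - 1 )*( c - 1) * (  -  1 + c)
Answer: B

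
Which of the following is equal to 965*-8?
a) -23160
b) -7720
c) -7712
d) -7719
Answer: b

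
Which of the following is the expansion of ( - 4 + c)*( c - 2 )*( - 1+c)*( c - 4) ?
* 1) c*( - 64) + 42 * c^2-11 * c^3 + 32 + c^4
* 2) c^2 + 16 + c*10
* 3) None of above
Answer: 1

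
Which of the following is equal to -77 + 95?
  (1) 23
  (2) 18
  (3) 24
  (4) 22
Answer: 2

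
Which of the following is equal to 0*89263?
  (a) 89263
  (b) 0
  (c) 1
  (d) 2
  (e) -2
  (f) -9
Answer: b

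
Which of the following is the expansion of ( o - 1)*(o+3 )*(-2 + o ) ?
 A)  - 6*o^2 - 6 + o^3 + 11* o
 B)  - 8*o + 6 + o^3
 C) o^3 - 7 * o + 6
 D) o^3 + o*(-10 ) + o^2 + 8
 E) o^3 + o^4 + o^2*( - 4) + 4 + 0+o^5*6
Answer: C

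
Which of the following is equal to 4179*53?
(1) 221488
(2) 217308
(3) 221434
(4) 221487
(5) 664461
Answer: 4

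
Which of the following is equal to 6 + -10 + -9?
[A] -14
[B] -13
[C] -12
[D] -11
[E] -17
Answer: B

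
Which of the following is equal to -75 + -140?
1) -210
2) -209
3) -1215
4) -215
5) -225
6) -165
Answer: 4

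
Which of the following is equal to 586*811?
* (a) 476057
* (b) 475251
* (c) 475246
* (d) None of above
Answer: c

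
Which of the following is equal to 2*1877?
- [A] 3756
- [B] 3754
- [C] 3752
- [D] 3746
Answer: B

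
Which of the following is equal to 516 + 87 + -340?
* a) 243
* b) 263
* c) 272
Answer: b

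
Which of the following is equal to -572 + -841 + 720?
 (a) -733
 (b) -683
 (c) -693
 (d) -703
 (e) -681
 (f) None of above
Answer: c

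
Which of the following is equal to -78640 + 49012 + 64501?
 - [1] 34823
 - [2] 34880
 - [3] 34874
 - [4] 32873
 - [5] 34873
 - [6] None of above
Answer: 5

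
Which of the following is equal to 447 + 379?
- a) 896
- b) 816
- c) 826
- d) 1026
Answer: c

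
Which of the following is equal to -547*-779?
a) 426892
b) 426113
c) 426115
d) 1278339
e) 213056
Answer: b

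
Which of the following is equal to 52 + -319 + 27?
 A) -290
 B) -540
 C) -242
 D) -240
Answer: D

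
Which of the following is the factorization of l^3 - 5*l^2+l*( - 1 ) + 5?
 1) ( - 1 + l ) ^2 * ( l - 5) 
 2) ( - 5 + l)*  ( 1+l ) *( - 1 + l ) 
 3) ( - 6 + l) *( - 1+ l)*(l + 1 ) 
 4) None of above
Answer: 2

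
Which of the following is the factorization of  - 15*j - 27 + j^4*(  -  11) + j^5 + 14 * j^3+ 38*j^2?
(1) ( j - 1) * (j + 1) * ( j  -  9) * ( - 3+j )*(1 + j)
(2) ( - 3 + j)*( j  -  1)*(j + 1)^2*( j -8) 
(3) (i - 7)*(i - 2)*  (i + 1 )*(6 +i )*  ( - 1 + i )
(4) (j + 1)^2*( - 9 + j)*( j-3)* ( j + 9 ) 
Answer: 1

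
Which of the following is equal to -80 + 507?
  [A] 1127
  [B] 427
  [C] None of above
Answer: B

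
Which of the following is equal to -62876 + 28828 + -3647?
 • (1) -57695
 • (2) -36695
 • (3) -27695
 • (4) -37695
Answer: 4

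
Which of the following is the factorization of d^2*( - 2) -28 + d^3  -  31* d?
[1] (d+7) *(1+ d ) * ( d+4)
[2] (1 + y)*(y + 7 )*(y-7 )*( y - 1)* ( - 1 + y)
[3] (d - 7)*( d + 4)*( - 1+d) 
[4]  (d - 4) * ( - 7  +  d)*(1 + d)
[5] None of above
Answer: 5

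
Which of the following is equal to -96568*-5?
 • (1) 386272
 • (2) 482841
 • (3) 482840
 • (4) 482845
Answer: 3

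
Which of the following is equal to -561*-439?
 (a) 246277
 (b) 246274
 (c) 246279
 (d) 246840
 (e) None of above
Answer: c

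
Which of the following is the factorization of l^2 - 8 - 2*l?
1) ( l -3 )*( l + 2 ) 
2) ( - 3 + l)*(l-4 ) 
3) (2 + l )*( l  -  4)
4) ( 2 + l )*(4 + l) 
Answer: 3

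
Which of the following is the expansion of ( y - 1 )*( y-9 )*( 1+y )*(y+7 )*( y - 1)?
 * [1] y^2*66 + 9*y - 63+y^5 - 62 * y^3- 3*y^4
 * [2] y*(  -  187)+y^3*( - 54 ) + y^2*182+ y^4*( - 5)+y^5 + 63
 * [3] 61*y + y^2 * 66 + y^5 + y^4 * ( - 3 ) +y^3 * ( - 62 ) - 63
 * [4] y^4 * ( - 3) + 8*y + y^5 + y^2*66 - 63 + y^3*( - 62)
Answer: 3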